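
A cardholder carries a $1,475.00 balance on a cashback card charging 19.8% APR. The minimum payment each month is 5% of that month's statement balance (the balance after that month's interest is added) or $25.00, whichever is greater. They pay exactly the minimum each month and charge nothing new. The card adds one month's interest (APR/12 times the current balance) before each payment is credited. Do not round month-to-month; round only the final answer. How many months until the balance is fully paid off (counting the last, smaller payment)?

Monthly rate r = 19.8%/12 = 1.65% = 0.0165.
While 5% of the post-interest balance exceeds $25.00, each month B ← (B·(1+r))·(1 − 0.05), i.e. B shrinks by the factor (1+r)·0.95 = 0.96567.
This holds for months 1–32. Entering month 33 the balance is $482.37; 5% of the post-interest balance is now below $25.00, so the flat $25.00 minimum applies from here.
From month 33 a fixed $25.00 at rate r clears $482.37 in 24 more payments. Total: 32 + 24 = 56 months.

56 months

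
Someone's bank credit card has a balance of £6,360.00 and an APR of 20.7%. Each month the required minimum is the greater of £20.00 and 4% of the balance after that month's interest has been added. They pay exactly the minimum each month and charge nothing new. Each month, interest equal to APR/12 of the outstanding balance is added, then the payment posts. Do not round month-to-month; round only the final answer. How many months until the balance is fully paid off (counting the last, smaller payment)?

141 months

Monthly rate r = 20.7%/12 = 1.725% = 0.01725.
While 4% of the post-interest balance exceeds £20.00, each month B ← (B·(1+r))·(1 − 0.04), i.e. B shrinks by the factor (1+r)·0.96 = 0.97656.
This holds for months 1–108. Entering month 109 the balance is £490.84; 4% of the post-interest balance is now below £20.00, so the flat £20.00 minimum applies from here.
From month 109 a fixed £20.00 at rate r clears £490.84 in 33 more payments. Total: 108 + 33 = 141 months.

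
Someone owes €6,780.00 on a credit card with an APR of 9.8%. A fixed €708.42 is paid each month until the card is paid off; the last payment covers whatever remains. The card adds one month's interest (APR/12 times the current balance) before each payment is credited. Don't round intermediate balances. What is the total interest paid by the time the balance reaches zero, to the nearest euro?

Monthly rate r = 9.8%/12 = 0.816667% = 0.00816667.
Payoff takes n = ⌈−ln(1 − rB₀/P)/ln(1+r)⌉ = ⌈10.006⌉ = 11 payments; the last is €4.24.
Total paid = 10·€708.42 + €4.24 = €7,088.44.
Total interest = total paid − principal = €7,088.44 − €6,780.00 = €308.44.

€308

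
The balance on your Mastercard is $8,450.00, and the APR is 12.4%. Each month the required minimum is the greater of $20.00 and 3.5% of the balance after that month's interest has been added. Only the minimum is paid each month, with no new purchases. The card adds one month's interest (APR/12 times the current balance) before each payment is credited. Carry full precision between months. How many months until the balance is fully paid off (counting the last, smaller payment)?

Monthly rate r = 12.4%/12 = 1.03333% = 0.0103333.
While 3.5% of the post-interest balance exceeds $20.00, each month B ← (B·(1+r))·(1 − 0.035), i.e. B shrinks by the factor (1+r)·0.965 = 0.97497.
This holds for months 1–107. Entering month 108 the balance is $561.05; 3.5% of the post-interest balance is now below $20.00, so the flat $20.00 minimum applies from here.
From month 108 a fixed $20.00 at rate r clears $561.05 in 34 more payments. Total: 107 + 34 = 141 months.

141 months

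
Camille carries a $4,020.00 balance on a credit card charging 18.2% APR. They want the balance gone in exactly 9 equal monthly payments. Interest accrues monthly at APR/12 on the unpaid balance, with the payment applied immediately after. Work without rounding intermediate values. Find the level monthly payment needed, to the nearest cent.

$481.22

Monthly rate r = 18.2%/12 = 1.51667% = 0.0151667.
Level-payment amortization: P = B₀·r / (1 − (1+r)^(−n)) = 4020.00·0.0151667 / (1 − 1.01517^(−9)).
Denominator 1 − (1+r)^(−9) = 0.1266992.
P = 60.97 / 0.1266992 ≈ 481.22.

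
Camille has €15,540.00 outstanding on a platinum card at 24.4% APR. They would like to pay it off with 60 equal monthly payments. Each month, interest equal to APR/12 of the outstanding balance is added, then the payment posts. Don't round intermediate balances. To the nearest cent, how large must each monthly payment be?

Monthly rate r = 24.4%/12 = 2.03333% = 0.0203333.
Level-payment amortization: P = B₀·r / (1 − (1+r)^(−n)) = 15540.00·0.0203333 / (1 − 1.02033^(−60)).
Denominator 1 − (1+r)^(−60) = 0.701134691.
P = 315.98 / 0.701134691 ≈ 450.67.

€450.67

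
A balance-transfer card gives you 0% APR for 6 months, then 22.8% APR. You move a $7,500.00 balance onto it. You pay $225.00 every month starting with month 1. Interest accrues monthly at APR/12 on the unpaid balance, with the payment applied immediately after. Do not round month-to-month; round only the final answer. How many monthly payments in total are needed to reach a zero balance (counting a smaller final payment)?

45 payments

Promo months 1–6 at r₀ = 0%/12 = 0; months 7+ at r₁ = 22.8%/12 = 0.019.
After month 6 (no interest yet): B = $7,500.00 − 6·$225.00 = $6,150.00.
Then at r₁ with $225.00/mo: n₂ = −ln(1 − r₁·B/P)/ln(1+r₁) ≈ 38.92 → 39 more payments.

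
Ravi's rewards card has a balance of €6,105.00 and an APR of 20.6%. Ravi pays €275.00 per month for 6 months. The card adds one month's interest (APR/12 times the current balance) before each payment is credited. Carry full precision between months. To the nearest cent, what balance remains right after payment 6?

Monthly rate r = 20.6%/12 = 1.71667% = 0.0171667.
Each month: B ← B·(1+r) − €275.00.
Month 1: interest €104.80; balance after payment €5,934.80.
Month 2: interest €101.88; balance after payment €5,761.68.
Month 3: interest €98.91; balance after payment €5,585.59.
Month 4: interest €95.89; balance after payment €5,406.48.
Month 5: interest €92.81; balance after payment €5,224.29.
Month 6: interest €89.68; balance after payment €5,038.97.

€5,038.97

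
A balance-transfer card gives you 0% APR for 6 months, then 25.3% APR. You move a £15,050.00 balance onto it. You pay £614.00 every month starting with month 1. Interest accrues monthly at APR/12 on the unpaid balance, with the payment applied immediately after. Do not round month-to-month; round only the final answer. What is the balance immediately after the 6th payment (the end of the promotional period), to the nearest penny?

£11,366.00

Promo months 1–6 at r₀ = 0%/12 = 0; months 7+ at r₁ = 25.3%/12 = 0.0210833.
After month 6 (no interest yet): B = £15,050.00 − 6·£614.00 = £11,366.00.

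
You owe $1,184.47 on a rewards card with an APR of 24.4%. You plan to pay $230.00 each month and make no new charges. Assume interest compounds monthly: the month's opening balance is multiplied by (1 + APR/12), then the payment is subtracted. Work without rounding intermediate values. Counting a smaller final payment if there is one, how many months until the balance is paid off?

Monthly rate r = 24.4%/12 = 2.03333% = 0.0203333.
Recurrence: B ← B·(1+r) − $230.00.
Month 1: interest $24.08; balance after payment $978.55.
Month 2: interest $19.90; balance after payment $768.45.
Month 3: interest $15.63; balance after payment $554.08.
Month 4: interest $11.27; balance after payment $335.34.
Month 5: interest $6.82; balance after payment $112.16.
Month 6: interest $2.28; balance after payment $0.00.

6 payments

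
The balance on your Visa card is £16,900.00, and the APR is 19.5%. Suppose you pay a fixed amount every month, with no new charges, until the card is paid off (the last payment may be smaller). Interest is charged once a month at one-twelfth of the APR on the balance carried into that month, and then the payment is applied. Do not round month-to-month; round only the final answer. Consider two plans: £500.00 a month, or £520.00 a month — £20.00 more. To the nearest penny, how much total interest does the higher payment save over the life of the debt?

Monthly rate r = 19.5%/12 = 1.625% = 0.01625.
At £500.00/mo: n = ⌈−ln(1 − rB₀/P)/ln(1+r)⌉ = 50 payments (last £217.89); total interest = total paid − £16,900.00 = £7,817.89.
At £520.00/mo: 47 payments (last £309.07); total interest £7,329.07.
Interest saved = £7,817.89 − £7,329.07 = £488.82.

£488.82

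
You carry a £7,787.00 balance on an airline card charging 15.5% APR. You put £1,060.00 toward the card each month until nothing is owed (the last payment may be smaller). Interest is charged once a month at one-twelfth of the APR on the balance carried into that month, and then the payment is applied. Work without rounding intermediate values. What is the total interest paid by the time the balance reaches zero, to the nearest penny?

£448.56

Monthly rate r = 15.5%/12 = 1.29167% = 0.0129167.
Payoff takes n = ⌈−ln(1 − rB₀/P)/ln(1+r)⌉ = ⌈7.768⌉ = 8 payments; the last is £815.56.
Total paid = 7·£1,060.00 + £815.56 = £8,235.56.
Total interest = total paid − principal = £8,235.56 − £7,787.00 = £448.56.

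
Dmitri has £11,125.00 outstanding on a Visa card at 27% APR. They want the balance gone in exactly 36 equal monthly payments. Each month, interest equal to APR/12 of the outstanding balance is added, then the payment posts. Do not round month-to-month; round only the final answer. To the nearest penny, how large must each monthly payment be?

£454.18

Monthly rate r = 27%/12 = 2.25% = 0.0225.
Level-payment amortization: P = B₀·r / (1 − (1+r)^(−n)) = 11125.00·0.0225 / (1 − 1.0225^(−36)).
Denominator 1 − (1+r)^(−36) = 0.55112998.
P = 250.312 / 0.55112998 ≈ 454.18.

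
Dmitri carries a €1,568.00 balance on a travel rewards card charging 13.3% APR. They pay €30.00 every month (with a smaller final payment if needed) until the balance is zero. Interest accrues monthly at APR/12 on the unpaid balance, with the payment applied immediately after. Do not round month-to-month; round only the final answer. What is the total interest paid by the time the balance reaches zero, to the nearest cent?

Monthly rate r = 13.3%/12 = 1.10833% = 0.0110833.
Payoff takes n = ⌈−ln(1 − rB₀/P)/ln(1+r)⌉ = ⌈78.550⌉ = 79 payments; the last is €16.55.
Total paid = 78·€30.00 + €16.55 = €2,356.55.
Total interest = total paid − principal = €2,356.55 − €1,568.00 = €788.55.

€788.55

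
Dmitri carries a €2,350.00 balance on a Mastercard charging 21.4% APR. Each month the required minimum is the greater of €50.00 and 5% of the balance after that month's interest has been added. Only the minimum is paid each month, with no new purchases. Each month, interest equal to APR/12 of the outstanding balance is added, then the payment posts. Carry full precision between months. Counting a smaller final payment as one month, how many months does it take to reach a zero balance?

51 months

Monthly rate r = 21.4%/12 = 1.78333% = 0.0178333.
While 5% of the post-interest balance exceeds €50.00, each month B ← (B·(1+r))·(1 − 0.05), i.e. B shrinks by the factor (1+r)·0.95 = 0.96694.
This holds for months 1–26. Entering month 27 the balance is €980.56; 5% of the post-interest balance is now below €50.00, so the flat €50.00 minimum applies from here.
From month 27 a fixed €50.00 at rate r clears €980.56 in 25 more payments. Total: 26 + 25 = 51 months.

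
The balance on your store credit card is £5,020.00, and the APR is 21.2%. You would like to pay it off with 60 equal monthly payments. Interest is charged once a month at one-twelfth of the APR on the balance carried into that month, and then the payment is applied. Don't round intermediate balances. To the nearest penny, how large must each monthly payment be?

Monthly rate r = 21.2%/12 = 1.76667% = 0.0176667.
Level-payment amortization: P = B₀·r / (1 − (1+r)^(−n)) = 5020.00·0.0176667 / (1 − 1.01767^(−60)).
Denominator 1 − (1+r)^(−60) = 0.650323034.
P = 88.6867 / 0.650323034 ≈ 136.37.

£136.37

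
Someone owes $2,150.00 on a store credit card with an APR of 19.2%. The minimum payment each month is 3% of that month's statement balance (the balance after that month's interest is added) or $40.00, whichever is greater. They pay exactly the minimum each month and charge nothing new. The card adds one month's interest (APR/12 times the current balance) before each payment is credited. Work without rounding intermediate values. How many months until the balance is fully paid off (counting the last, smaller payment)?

81 months

Monthly rate r = 19.2%/12 = 1.6% = 0.016.
While 3% of the post-interest balance exceeds $40.00, each month B ← (B·(1+r))·(1 − 0.03), i.e. B shrinks by the factor (1+r)·0.97 = 0.98552.
This holds for months 1–34. Entering month 35 the balance is $1,309.37; 3% of the post-interest balance is now below $40.00, so the flat $40.00 minimum applies from here.
From month 35 a fixed $40.00 at rate r clears $1,309.37 in 47 more payments. Total: 34 + 47 = 81 months.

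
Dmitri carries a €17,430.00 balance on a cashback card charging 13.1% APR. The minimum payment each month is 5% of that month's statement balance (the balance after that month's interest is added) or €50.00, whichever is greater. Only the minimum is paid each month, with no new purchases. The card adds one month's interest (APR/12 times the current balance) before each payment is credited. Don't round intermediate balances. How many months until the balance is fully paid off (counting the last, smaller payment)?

94 months

Monthly rate r = 13.1%/12 = 1.09167% = 0.0109167.
While 5% of the post-interest balance exceeds €50.00, each month B ← (B·(1+r))·(1 − 0.05), i.e. B shrinks by the factor (1+r)·0.95 = 0.96037.
This holds for months 1–71. Entering month 72 the balance is €987.33; 5% of the post-interest balance is now below €50.00, so the flat €50.00 minimum applies from here.
From month 72 a fixed €50.00 at rate r clears €987.33 in 23 more payments. Total: 71 + 23 = 94 months.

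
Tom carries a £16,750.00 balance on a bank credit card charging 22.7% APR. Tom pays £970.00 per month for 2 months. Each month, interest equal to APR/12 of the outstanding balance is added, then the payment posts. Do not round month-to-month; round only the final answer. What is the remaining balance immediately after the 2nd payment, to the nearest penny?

£15,431.35

Monthly rate r = 22.7%/12 = 1.89167% = 0.0189167.
Each month: B ← B·(1+r) − £970.00.
Month 1: interest £316.85; balance after payment £16,096.85.
Month 2: interest £304.50; balance after payment £15,431.35.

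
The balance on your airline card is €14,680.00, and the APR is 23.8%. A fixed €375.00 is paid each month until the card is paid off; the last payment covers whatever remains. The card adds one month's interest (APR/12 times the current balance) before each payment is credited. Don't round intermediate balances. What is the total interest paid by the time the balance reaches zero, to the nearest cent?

€13,923.00

Monthly rate r = 23.8%/12 = 1.98333% = 0.0198333.
Payoff takes n = ⌈−ln(1 − rB₀/P)/ln(1+r)⌉ = ⌈76.273⌉ = 77 payments; the last is €103.00.
Total paid = 76·€375.00 + €103.00 = €28,603.00.
Total interest = total paid − principal = €28,603.00 − €14,680.00 = €13,923.00.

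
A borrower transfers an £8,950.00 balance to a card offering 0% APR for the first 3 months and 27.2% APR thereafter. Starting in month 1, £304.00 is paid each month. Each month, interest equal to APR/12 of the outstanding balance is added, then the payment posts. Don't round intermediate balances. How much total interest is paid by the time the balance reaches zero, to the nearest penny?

£4,367.48

Promo months 1–3 at r₀ = 0%/12 = 0; months 4+ at r₁ = 27.2%/12 = 0.0226667.
After month 3 (no interest yet): B = £8,950.00 − 3·£304.00 = £8,038.00.
Then at r₁ with £304.00/mo: n₂ = −ln(1 − r₁·B/P)/ln(1+r₁) ≈ 40.81 → 41 more payments.
Total paid = 43·£304.00 + £245.48 = £13,317.48; interest = £13,317.48 − £8,950.00 = £4,367.48.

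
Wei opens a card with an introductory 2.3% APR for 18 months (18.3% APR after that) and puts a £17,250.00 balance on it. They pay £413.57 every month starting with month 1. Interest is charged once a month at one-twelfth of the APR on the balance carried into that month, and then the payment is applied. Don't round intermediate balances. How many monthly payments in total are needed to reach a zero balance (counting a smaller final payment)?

Promo months 1–18 at r₀ = 2.3%/12 = 0.00191667; months 19+ at r₁ = 18.3%/12 = 0.01525.
After month 18: iterate B ← B·(1+r₀) − £413.57 for 18 months → £10,288.13.
Then at r₁ with £413.57/mo: n₂ = −ln(1 − r₁·B/P)/ln(1+r₁) ≈ 31.52 → 32 more payments.

50 months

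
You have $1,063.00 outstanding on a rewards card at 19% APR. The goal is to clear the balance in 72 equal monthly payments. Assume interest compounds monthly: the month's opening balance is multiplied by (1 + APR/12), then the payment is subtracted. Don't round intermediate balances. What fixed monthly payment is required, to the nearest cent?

Monthly rate r = 19%/12 = 1.58333% = 0.0158333.
Level-payment amortization: P = B₀·r / (1 − (1+r)^(−n)) = 1063.00·0.0158333 / (1 − 1.01583^(−72)).
Denominator 1 − (1+r)^(−72) = 0.677311929.
P = 16.8308 / 0.677311929 ≈ 24.85.

$24.85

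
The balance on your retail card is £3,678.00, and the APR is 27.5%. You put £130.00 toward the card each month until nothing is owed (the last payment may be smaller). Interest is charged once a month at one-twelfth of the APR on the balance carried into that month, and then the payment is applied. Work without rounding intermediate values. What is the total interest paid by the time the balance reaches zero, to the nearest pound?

Monthly rate r = 27.5%/12 = 2.29167% = 0.0229167.
Payoff takes n = ⌈−ln(1 − rB₀/P)/ln(1+r)⌉ = ⌈46.128⌉ = 47 payments; the last is £16.77.
Total paid = 46·£130.00 + £16.77 = £5,996.77.
Total interest = total paid − principal = £5,996.77 − £3,678.00 = £2,318.77.

£2,319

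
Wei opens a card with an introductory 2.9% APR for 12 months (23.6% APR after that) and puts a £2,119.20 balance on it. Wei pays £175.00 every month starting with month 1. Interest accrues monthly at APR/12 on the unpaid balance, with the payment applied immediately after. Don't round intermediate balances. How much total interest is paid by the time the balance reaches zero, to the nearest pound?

£35

Promo months 1–12 at r₀ = 2.9%/12 = 0.00241667; months 13+ at r₁ = 23.6%/12 = 0.0196667.
After month 12: iterate B ← B·(1+r₀) − £175.00 for 12 months → £53.34.
Then at r₁ with £175.00/mo: n₂ = −ln(1 − r₁·B/P)/ln(1+r₁) ≈ 0.31 → 1 more payments.
Total paid = 12·£175.00 + £54.39 = £2,154.39; interest = £2,154.39 − £2,119.20 = £35.19.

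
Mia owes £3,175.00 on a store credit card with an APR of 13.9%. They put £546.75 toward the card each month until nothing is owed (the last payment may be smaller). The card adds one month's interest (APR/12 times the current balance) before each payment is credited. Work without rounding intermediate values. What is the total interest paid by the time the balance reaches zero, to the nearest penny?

Monthly rate r = 13.9%/12 = 1.15833% = 0.0115833.
Payoff takes n = ⌈−ln(1 − rB₀/P)/ln(1+r)⌉ = ⌈6.046⌉ = 7 payments; the last is £25.47.
Total paid = 6·£546.75 + £25.47 = £3,305.97.
Total interest = total paid − principal = £3,305.97 − £3,175.00 = £130.97.

£130.97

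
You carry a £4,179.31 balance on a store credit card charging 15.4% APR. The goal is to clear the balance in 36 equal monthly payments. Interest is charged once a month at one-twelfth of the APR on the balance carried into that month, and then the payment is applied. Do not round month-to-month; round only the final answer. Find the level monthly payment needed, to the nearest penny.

£145.70

Monthly rate r = 15.4%/12 = 1.28333% = 0.0128333.
Level-payment amortization: P = B₀·r / (1 − (1+r)^(−n)) = 4179.31·0.0128333 / (1 − 1.01283^(−36)).
Denominator 1 − (1+r)^(−36) = 0.368123061.
P = 53.6345 / 0.368123061 ≈ 145.70.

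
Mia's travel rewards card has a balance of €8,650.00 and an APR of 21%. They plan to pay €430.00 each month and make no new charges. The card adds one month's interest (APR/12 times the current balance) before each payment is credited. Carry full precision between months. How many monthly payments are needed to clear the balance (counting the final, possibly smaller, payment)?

Monthly rate r = 21%/12 = 1.75% = 0.0175.
Recurrence: B ← B·(1+r) − €430.00.
Month 1: interest €151.38; balance after payment €8,371.38.
Month 2: interest €146.50; balance after payment €8,087.87.
Closed form: n = −ln(1 − rB₀/P)/ln(1+r) = −ln(0.64797)/ln(1.0175) ≈ 25.012, so the balance reaches zero during payment 26.

26 payments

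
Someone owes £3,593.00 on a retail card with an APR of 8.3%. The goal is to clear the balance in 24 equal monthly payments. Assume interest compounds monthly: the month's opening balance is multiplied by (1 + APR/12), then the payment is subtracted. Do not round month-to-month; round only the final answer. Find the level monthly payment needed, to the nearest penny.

Monthly rate r = 8.3%/12 = 0.691667% = 0.00691667.
Level-payment amortization: P = B₀·r / (1 − (1+r)^(−n)) = 3593.00·0.00691667 / (1 − 1.00692^(−24)).
Denominator 1 − (1+r)^(−24) = 0.152469583.
P = 24.8516 / 0.152469583 ≈ 162.99.

£162.99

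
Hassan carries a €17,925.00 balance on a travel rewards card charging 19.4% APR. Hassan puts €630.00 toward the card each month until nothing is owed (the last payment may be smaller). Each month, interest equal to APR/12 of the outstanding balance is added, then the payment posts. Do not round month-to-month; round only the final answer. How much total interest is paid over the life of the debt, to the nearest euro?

Monthly rate r = 19.4%/12 = 1.61667% = 0.0161667.
Payoff takes n = ⌈−ln(1 − rB₀/P)/ln(1+r)⌉ = ⌈38.420⌉ = 39 payments; the last is €265.57.
Total paid = 38·€630.00 + €265.57 = €24,205.57.
Total interest = total paid − principal = €24,205.57 − €17,925.00 = €6,280.57.

€6,281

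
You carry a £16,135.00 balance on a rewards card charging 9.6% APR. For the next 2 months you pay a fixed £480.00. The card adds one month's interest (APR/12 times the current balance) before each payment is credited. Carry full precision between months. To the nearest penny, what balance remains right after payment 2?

Monthly rate r = 9.6%/12 = 0.8% = 0.008.
Each month: B ← B·(1+r) − £480.00.
Month 1: interest £129.08; balance after payment £15,784.08.
Month 2: interest £126.27; balance after payment £15,430.35.

£15,430.35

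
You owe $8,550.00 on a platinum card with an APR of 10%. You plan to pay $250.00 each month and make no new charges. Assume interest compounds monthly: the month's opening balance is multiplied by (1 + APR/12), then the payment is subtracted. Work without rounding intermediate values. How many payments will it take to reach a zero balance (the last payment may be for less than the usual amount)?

41 payments

Monthly rate r = 10%/12 = 0.833333% = 0.00833333.
Recurrence: B ← B·(1+r) − $250.00.
Month 1: interest $71.25; balance after payment $8,371.25.
Month 2: interest $69.76; balance after payment $8,191.01.
Closed form: n = −ln(1 − rB₀/P)/ln(1+r) = −ln(0.715)/ln(1.00833) ≈ 40.424, so the balance reaches zero during payment 41.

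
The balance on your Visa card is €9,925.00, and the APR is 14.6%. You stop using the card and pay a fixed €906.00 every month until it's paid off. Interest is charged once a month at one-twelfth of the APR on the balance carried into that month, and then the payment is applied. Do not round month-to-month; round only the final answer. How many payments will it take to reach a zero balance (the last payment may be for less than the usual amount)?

12 months

Monthly rate r = 14.6%/12 = 1.21667% = 0.0121667.
Recurrence: B ← B·(1+r) − €906.00.
Month 1: interest €120.75; balance after payment €9,139.75.
Month 2: interest €111.20; balance after payment €8,344.95.
Closed form: n = −ln(1 − rB₀/P)/ln(1+r) = −ln(0.86672)/ln(1.01217) ≈ 11.828, so the balance reaches zero during payment 12.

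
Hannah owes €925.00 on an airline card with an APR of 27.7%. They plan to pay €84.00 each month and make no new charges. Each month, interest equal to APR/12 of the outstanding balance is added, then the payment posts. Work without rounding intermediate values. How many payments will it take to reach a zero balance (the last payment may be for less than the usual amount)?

13 payments

Monthly rate r = 27.7%/12 = 2.30833% = 0.0230833.
Recurrence: B ← B·(1+r) − €84.00.
Month 1: interest €21.35; balance after payment €862.35.
Month 2: interest €19.91; balance after payment €798.26.
Closed form: n = −ln(1 − rB₀/P)/ln(1+r) = −ln(0.74581)/ln(1.02308) ≈ 12.852, so the balance reaches zero during payment 13.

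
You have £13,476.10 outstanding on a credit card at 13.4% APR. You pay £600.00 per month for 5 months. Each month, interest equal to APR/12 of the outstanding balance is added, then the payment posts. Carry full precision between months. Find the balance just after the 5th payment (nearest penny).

Monthly rate r = 13.4%/12 = 1.11667% = 0.0111667.
Each month: B ← B·(1+r) − £600.00.
Month 1: interest £150.48; balance after payment £13,026.58.
Month 2: interest £145.46; balance after payment £12,572.05.
Month 3: interest £140.39; balance after payment £12,112.43.
Month 4: interest £135.26; balance after payment £11,647.69.
Month 5: interest £130.07; balance after payment £11,177.76.

£11,177.76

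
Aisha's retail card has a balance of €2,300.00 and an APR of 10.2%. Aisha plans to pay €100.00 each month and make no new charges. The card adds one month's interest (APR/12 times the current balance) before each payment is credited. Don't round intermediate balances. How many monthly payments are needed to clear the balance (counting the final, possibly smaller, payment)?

Monthly rate r = 10.2%/12 = 0.85% = 0.0085.
Recurrence: B ← B·(1+r) − €100.00.
Month 1: interest €19.55; balance after payment €2,219.55.
Month 2: interest €18.87; balance after payment €2,138.42.
Closed form: n = −ln(1 − rB₀/P)/ln(1+r) = −ln(0.8045)/ln(1.0085) ≈ 25.701, so the balance reaches zero during payment 26.

26 months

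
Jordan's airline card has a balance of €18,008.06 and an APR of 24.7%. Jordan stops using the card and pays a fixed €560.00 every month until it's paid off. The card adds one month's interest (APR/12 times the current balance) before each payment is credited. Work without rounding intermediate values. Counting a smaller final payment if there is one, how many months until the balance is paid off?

54 months

Monthly rate r = 24.7%/12 = 2.05833% = 0.0205833.
Recurrence: B ← B·(1+r) − €560.00.
Month 1: interest €370.67; balance after payment €17,818.73.
Month 2: interest €366.77; balance after payment €17,625.49.
Closed form: n = −ln(1 − rB₀/P)/ln(1+r) = −ln(0.3381)/ln(1.02058) ≈ 53.225, so the balance reaches zero during payment 54.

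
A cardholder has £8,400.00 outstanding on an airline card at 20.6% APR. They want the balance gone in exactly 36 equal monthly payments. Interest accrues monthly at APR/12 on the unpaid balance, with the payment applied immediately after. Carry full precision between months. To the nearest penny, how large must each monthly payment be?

Monthly rate r = 20.6%/12 = 1.71667% = 0.0171667.
Level-payment amortization: P = B₀·r / (1 − (1+r)^(−n)) = 8400.00·0.0171667 / (1 − 1.01717^(−36)).
Denominator 1 − (1+r)^(−36) = 0.458144239.
P = 144.2 / 0.458144239 ≈ 314.75.

£314.75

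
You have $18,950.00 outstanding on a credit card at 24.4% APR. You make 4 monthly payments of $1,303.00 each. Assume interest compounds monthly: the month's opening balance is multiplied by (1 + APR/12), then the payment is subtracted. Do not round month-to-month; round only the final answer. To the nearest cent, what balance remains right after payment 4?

$15,165.78

Monthly rate r = 24.4%/12 = 2.03333% = 0.0203333.
Each month: B ← B·(1+r) − $1,303.00.
Month 1: interest $385.32; balance after payment $18,032.32.
Month 2: interest $366.66; balance after payment $17,095.97.
Month 3: interest $347.62; balance after payment $16,140.59.
Month 4: interest $328.19; balance after payment $15,165.78.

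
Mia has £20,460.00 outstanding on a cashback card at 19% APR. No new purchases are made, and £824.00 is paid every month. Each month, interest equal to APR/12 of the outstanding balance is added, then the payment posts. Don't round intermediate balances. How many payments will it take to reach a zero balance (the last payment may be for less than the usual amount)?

32 months

Monthly rate r = 19%/12 = 1.58333% = 0.0158333.
Recurrence: B ← B·(1+r) − £824.00.
Month 1: interest £323.95; balance after payment £19,959.95.
Month 2: interest £316.03; balance after payment £19,451.98.
Closed form: n = −ln(1 − rB₀/P)/ln(1+r) = −ln(0.60686)/ln(1.01583) ≈ 31.794, so the balance reaches zero during payment 32.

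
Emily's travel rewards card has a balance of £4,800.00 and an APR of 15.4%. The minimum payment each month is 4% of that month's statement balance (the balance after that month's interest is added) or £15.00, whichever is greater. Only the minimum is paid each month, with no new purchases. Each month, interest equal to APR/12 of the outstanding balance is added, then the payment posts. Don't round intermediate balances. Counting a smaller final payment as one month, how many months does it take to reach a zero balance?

Monthly rate r = 15.4%/12 = 1.28333% = 0.0128333.
While 4% of the post-interest balance exceeds £15.00, each month B ← (B·(1+r))·(1 − 0.04), i.e. B shrinks by the factor (1+r)·0.96 = 0.97232.
This holds for months 1–92. Entering month 93 the balance is £362.82; 4% of the post-interest balance is now below £15.00, so the flat £15.00 minimum applies from here.
From month 93 a fixed £15.00 at rate r clears £362.82 in 30 more payments. Total: 92 + 30 = 122 months.

122 months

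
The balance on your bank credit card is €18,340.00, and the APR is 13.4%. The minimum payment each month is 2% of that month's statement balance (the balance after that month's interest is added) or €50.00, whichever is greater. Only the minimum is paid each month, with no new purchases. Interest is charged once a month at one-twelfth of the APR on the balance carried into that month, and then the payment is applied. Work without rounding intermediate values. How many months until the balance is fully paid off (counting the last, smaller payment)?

293 months

Monthly rate r = 13.4%/12 = 1.11667% = 0.0111667.
While 2% of the post-interest balance exceeds €50.00, each month B ← (B·(1+r))·(1 − 0.02), i.e. B shrinks by the factor (1+r)·0.98 = 0.99094.
This holds for months 1–221. Entering month 222 the balance is €2,455.78; 2% of the post-interest balance is now below €50.00, so the flat €50.00 minimum applies from here.
From month 222 a fixed €50.00 at rate r clears €2,455.78 in 72 more payments. Total: 221 + 72 = 293 months.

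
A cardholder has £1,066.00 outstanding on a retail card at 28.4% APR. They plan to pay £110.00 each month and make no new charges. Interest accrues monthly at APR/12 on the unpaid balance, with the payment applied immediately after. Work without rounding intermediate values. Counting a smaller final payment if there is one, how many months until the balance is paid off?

Monthly rate r = 28.4%/12 = 2.36667% = 0.0236667.
Recurrence: B ← B·(1+r) − £110.00.
Month 1: interest £25.23; balance after payment £981.23.
Month 2: interest £23.22; balance after payment £894.45.
Closed form: n = −ln(1 − rB₀/P)/ln(1+r) = −ln(0.77065)/ln(1.02367) ≈ 11.138, so the balance reaches zero during payment 12.

12 payments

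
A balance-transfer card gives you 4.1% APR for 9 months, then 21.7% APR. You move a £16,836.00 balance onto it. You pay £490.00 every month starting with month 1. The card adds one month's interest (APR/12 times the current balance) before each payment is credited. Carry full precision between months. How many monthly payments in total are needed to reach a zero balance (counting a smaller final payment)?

Promo months 1–9 at r₀ = 4.1%/12 = 0.00341667; months 10+ at r₁ = 21.7%/12 = 0.0180833.
After month 9: iterate B ← B·(1+r₀) − £490.00 for 9 months → £12,890.09.
Then at r₁ with £490.00/mo: n₂ = −ln(1 − r₁·B/P)/ln(1+r₁) ≈ 36.03 → 37 more payments.

46 months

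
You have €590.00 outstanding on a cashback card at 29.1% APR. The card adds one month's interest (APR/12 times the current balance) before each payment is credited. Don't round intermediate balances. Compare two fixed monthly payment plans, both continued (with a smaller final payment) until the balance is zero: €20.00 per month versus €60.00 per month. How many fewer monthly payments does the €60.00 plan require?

Monthly rate r = 29.1%/12 = 2.425% = 0.02425.
At €20.00/mo: n = ⌈−ln(1 − rB₀/P)/ln(1+r)⌉ = 53 payments (last €8.93); total interest = total paid − €590.00 = €458.93.
At €60.00/mo: 12 payments (last €22.31); total interest €92.31.
Payments saved = 53 − 12 = 41.

41 fewer payments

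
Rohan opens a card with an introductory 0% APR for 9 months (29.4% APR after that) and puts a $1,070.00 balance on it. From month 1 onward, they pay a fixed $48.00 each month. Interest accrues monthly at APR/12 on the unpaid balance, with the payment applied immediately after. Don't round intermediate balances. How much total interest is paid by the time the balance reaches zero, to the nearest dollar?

Promo months 1–9 at r₀ = 0%/12 = 0; months 10+ at r₁ = 29.4%/12 = 0.0245.
After month 9 (no interest yet): B = $1,070.00 − 9·$48.00 = $638.00.
Then at r₁ with $48.00/mo: n₂ = −ln(1 − r₁·B/P)/ln(1+r₁) ≈ 16.28 → 17 more payments.
Total paid = 25·$48.00 + $13.45 = $1,213.45; interest = $1,213.45 − $1,070.00 = $143.45.

$143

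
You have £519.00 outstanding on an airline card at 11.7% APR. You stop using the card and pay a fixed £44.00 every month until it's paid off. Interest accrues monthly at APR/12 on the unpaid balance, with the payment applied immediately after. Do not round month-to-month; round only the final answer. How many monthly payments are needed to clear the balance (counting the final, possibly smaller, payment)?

13 payments

Monthly rate r = 11.7%/12 = 0.975% = 0.00975.
Recurrence: B ← B·(1+r) − £44.00.
Month 1: interest £5.06; balance after payment £480.06.
Month 2: interest £4.68; balance after payment £440.74.
Closed form: n = −ln(1 − rB₀/P)/ln(1+r) = −ln(0.88499)/ln(1.00975) ≈ 12.592, so the balance reaches zero during payment 13.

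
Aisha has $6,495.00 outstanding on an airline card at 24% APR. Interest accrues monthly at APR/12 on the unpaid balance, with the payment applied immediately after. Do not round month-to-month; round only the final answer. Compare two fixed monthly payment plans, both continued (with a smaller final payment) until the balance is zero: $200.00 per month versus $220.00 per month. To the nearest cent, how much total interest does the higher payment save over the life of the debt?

Monthly rate r = 24%/12 = 2% = 0.02.
At $200.00/mo: n = ⌈−ln(1 − rB₀/P)/ln(1+r)⌉ = 53 payments (last $188.55); total interest = total paid − $6,495.00 = $4,093.55.
At $220.00/mo: 46 payments (last $17.82); total interest $3,422.82.
Interest saved = $4,093.55 − $3,422.82 = $670.73.

$670.73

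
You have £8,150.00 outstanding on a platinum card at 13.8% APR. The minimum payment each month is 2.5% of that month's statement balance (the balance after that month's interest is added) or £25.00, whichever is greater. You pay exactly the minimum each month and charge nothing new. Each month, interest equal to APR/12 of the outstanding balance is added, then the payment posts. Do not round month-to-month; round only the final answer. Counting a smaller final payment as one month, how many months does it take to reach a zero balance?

205 months

Monthly rate r = 13.8%/12 = 1.15% = 0.0115.
While 2.5% of the post-interest balance exceeds £25.00, each month B ← (B·(1+r))·(1 − 0.025), i.e. B shrinks by the factor (1+r)·0.975 = 0.98621.
This holds for months 1–152. Entering month 153 the balance is £987.81; 2.5% of the post-interest balance is now below £25.00, so the flat £25.00 minimum applies from here.
From month 153 a fixed £25.00 at rate r clears £987.81 in 53 more payments. Total: 152 + 53 = 205 months.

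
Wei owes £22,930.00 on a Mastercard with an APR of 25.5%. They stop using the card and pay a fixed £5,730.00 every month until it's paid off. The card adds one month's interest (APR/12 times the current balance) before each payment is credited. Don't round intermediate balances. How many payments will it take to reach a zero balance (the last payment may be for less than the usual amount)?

5 payments

Monthly rate r = 25.5%/12 = 2.125% = 0.02125.
Recurrence: B ← B·(1+r) − £5,730.00.
Month 1: interest £487.26; balance after payment £17,687.26.
Month 2: interest £375.85; balance after payment £12,333.12.
Month 3: interest £262.08; balance after payment £6,865.20.
Month 4: interest £145.89; balance after payment £1,281.08.
Month 5: interest £27.22; balance after payment £0.00.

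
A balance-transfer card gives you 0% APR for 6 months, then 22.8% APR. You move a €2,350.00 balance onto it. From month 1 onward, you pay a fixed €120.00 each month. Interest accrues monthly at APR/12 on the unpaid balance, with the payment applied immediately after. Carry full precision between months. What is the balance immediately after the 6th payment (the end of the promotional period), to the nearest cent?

Promo months 1–6 at r₀ = 0%/12 = 0; months 7+ at r₁ = 22.8%/12 = 0.019.
After month 6 (no interest yet): B = €2,350.00 − 6·€120.00 = €1,630.00.

€1,630.00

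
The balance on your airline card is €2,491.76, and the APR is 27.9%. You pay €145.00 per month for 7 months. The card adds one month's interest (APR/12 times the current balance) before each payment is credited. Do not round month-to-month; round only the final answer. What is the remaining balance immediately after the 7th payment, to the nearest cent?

€1,838.10

Monthly rate r = 27.9%/12 = 2.325% = 0.02325.
Each month: B ← B·(1+r) − €145.00.
Month 1: interest €57.93; balance after payment €2,404.69.
Month 2: interest €55.91; balance after payment €2,315.60.
Month 3: interest €53.84; balance after payment €2,224.44.
Month 4: interest €51.72; balance after payment €2,131.16.
Month 5: interest €49.55; balance after payment €2,035.71.
Month 6: interest €47.33; balance after payment €1,938.04.
Month 7: interest €45.06; balance after payment €1,838.10.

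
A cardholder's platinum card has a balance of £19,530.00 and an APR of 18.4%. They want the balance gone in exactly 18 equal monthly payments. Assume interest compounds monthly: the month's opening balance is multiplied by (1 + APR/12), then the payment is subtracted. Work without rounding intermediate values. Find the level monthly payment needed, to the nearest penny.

£1,249.85

Monthly rate r = 18.4%/12 = 1.53333% = 0.0153333.
Level-payment amortization: P = B₀·r / (1 − (1+r)^(−n)) = 19530.00·0.0153333 / (1 − 1.01533^(−18)).
Denominator 1 − (1+r)^(−18) = 0.239595982.
P = 299.46 / 0.239595982 ≈ 1249.85.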